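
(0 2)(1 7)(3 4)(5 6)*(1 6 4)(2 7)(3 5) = (0 7 6 3 1 2)(4 5)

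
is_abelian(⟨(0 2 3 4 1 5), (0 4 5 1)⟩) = no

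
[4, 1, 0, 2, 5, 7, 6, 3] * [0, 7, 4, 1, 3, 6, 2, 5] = [3, 7, 0, 4, 6, 5, 2, 1]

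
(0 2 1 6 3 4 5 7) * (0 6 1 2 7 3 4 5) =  (0 7 6 4)(3 5)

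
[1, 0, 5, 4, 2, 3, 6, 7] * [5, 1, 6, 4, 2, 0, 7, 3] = [1, 5, 0, 2, 6, 4, 7, 3]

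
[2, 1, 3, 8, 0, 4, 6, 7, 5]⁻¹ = [4, 1, 0, 2, 5, 8, 6, 7, 3]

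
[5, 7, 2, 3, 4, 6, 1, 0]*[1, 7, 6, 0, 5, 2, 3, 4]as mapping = [0→2, 1→4, 2→6, 3→0, 4→5, 5→3, 6→7, 7→1]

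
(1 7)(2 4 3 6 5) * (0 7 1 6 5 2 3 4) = (0 7 6 2)(3 5)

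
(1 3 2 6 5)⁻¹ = (1 5 6 2 3)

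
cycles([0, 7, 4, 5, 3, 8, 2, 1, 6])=(1 7)(2 4 3 5 8 6)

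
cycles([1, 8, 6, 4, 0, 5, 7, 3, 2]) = (0 1 8 2 6 7 3 4)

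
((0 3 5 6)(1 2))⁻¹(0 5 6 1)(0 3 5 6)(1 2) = (0 2 3 6)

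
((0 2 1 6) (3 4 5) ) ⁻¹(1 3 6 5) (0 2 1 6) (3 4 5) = (0 3 6 4) 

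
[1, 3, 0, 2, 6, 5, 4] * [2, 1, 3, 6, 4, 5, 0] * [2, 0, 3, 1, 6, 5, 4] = [0, 4, 3, 1, 2, 5, 6]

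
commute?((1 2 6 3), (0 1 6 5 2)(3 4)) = no:(1 2 6 3)*(0 1 6 5 2)(3 4) = (0 1)(2 5)(3 6 4), (0 1 6 5 2)(3 4)*(1 2 6 3) = (0 2)(1 3 4)(5 6)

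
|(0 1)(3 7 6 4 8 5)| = 6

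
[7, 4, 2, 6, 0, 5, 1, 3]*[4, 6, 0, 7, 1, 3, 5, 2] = [2, 1, 0, 5, 4, 3, 6, 7]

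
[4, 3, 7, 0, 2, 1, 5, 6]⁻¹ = [3, 5, 4, 1, 0, 6, 7, 2]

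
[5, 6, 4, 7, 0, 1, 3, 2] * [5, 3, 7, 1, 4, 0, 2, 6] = [0, 2, 4, 6, 5, 3, 1, 7]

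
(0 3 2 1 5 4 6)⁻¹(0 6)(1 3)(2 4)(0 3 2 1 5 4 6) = (0 3)(1 6)(2 5)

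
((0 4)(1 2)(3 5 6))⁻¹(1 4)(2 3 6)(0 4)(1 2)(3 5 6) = (0 2)(1 5 3)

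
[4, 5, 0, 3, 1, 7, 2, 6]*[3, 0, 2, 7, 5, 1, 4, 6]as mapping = [0→5, 1→1, 2→3, 3→7, 4→0, 5→6, 6→2, 7→4]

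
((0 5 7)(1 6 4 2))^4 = (0 5 7)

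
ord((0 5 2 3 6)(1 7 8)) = 15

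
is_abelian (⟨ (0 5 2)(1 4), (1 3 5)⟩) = no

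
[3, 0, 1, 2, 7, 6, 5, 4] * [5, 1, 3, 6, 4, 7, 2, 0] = [6, 5, 1, 3, 0, 2, 7, 4]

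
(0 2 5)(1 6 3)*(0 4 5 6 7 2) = (1 7 2 6 3)(4 5)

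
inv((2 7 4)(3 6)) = (2 4 7)(3 6)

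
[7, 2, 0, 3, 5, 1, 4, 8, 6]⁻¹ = [2, 5, 1, 3, 6, 4, 8, 0, 7]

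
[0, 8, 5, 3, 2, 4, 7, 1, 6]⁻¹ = [0, 7, 4, 3, 5, 2, 8, 6, 1]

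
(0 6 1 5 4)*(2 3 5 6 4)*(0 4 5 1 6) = (0 5 2 3 1)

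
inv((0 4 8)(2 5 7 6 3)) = (0 8 4)(2 3 6 7 5)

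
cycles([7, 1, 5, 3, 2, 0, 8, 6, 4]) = (0 7 6 8 4 2 5)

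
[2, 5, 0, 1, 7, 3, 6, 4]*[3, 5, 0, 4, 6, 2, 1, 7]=[0, 2, 3, 5, 7, 4, 1, 6]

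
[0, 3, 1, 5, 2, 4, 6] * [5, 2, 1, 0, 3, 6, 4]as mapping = [0→5, 1→0, 2→2, 3→6, 4→1, 5→3, 6→4]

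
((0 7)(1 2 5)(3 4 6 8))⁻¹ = (0 7)(1 5 2)(3 8 6 4)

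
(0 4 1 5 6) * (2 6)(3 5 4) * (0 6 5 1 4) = (0 3 1)(2 5)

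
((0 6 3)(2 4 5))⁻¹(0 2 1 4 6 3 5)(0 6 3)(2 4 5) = (0 2 6 4 1 5 3)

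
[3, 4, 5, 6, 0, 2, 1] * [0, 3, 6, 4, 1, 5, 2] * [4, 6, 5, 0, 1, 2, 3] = [1, 6, 2, 5, 4, 3, 0]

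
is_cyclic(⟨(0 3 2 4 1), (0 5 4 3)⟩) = no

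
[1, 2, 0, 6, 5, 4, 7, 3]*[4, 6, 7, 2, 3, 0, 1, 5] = [6, 7, 4, 1, 0, 3, 5, 2]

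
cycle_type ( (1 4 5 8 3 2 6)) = 7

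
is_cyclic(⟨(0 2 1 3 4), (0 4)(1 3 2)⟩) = no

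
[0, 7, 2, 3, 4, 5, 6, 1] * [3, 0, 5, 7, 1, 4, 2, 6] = [3, 6, 5, 7, 1, 4, 2, 0]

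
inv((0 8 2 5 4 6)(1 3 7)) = (0 6 4 5 2 8)(1 7 3)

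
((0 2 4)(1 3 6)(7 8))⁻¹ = (0 4 2)(1 6 3)(7 8)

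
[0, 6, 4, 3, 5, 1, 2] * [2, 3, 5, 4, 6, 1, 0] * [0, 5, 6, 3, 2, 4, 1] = [6, 0, 1, 2, 5, 3, 4]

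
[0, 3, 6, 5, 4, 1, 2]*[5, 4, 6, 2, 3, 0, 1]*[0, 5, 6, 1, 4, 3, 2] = [3, 6, 5, 0, 1, 4, 2]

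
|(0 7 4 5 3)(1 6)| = 10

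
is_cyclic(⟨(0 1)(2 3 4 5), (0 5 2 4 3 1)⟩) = no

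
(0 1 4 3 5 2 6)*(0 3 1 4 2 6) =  (0 4 1 2)(3 5 6)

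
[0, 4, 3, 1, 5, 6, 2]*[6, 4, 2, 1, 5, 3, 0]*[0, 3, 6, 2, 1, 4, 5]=[5, 4, 3, 1, 2, 0, 6]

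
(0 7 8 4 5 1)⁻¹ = (0 1 5 4 8 7)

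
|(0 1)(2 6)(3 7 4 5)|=4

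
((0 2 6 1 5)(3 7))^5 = (3 7)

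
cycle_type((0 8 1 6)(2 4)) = 2.4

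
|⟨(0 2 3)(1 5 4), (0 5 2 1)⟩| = 120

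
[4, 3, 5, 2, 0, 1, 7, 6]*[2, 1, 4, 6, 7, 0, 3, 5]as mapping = [0→7, 1→6, 2→0, 3→4, 4→2, 5→1, 6→5, 7→3]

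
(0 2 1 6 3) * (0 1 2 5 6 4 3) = (0 5 6)(1 4 3)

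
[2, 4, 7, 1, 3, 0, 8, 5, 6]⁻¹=[5, 3, 0, 4, 1, 7, 8, 2, 6]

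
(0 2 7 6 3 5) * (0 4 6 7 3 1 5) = (0 2 3)(1 5 4 6)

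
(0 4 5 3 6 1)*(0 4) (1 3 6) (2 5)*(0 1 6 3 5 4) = (0 1) (2 4) (3 6 5) 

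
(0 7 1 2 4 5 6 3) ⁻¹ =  (0 3 6 5 4 2 1 7) 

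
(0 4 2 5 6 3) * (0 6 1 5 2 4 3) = (0 3 6)(1 5)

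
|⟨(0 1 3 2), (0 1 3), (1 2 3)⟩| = 24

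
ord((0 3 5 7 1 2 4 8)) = 8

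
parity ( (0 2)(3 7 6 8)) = even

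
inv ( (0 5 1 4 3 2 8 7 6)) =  (0 6 7 8 2 3 4 1 5)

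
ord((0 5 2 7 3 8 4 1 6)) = 9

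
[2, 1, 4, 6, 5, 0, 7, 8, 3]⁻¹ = [5, 1, 0, 8, 2, 4, 3, 6, 7]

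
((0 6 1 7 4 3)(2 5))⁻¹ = (0 3 4 7 1 6)(2 5)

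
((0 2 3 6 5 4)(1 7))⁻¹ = (0 4 5 6 3 2)(1 7)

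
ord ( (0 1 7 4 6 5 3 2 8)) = 9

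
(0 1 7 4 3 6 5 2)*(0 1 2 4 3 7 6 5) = (0 2 1 6)(3 5 4 7)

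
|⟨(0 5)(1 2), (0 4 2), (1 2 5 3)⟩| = 720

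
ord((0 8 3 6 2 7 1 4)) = 8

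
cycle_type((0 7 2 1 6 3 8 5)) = 8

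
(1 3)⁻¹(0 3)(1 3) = (0 1)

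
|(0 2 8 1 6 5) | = 6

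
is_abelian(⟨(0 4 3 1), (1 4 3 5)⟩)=no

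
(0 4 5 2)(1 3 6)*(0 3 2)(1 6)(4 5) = (0 5)(1 2 3)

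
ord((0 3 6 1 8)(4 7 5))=15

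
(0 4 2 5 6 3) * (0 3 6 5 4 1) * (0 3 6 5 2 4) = (0 1 3 6 5 2)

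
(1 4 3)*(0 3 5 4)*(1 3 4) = (0 4 5 1)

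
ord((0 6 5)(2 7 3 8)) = 12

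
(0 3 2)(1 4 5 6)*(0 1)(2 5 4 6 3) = (0 2 1 6)(3 5)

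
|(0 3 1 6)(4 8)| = 4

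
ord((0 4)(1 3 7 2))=4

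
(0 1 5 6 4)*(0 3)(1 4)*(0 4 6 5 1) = (0 6)(3 4)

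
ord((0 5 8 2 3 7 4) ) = 7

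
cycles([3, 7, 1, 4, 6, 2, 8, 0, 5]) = (0 3 4 6 8 5 2 1 7) 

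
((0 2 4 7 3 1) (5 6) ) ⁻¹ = (0 1 3 7 4 2) (5 6) 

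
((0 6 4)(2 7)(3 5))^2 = (0 4 6)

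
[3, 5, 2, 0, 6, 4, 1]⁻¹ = [3, 6, 2, 0, 5, 1, 4]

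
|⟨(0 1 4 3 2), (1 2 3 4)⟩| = 120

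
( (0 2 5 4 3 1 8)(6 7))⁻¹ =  (0 8 1 3 4 5 2)(6 7)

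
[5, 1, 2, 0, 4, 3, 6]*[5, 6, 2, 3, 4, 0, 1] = [0, 6, 2, 5, 4, 3, 1]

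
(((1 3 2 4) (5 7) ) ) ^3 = (1 4 2 3) (5 7) 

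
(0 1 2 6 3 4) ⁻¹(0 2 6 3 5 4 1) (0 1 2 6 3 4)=(0 2 1 6 3 4 5) 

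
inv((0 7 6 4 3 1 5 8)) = (0 8 5 1 3 4 6 7)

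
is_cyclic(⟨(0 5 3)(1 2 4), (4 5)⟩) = no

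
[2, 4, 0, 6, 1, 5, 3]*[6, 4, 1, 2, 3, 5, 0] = [1, 3, 6, 0, 4, 5, 2]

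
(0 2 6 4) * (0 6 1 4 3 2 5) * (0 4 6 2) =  (0 5 4 2 1 6 3) 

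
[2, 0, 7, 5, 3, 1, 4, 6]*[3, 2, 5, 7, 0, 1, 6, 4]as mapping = [0→5, 1→3, 2→4, 3→1, 4→7, 5→2, 6→0, 7→6]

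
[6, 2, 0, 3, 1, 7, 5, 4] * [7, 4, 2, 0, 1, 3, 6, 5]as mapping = [0→6, 1→2, 2→7, 3→0, 4→4, 5→5, 6→3, 7→1]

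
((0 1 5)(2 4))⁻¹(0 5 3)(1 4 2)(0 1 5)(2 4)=(0 3 1)(2 4 5)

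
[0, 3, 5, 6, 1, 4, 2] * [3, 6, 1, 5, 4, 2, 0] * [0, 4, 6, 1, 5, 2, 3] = [1, 2, 6, 0, 3, 5, 4]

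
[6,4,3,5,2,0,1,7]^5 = [3,0,1,4,6,2,5,7]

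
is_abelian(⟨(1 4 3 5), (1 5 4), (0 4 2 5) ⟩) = no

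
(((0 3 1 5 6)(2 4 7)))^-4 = (0 3 1 5 6)(2 7 4)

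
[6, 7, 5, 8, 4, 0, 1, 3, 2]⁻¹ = [5, 6, 8, 7, 4, 2, 0, 1, 3]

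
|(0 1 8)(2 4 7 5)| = 12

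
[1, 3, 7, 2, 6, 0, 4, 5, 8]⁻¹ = [5, 0, 3, 1, 6, 7, 4, 2, 8]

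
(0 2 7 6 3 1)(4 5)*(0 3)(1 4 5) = (0 2 7 6)(1 3 4)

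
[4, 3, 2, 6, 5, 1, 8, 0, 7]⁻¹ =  [7, 5, 2, 1, 0, 4, 3, 8, 6]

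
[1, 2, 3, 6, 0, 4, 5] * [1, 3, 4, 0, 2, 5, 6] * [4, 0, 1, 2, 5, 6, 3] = [2, 5, 4, 3, 0, 1, 6]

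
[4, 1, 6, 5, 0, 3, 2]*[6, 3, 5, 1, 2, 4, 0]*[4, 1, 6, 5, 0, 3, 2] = [6, 5, 4, 0, 2, 1, 3]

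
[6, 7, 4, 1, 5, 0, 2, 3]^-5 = [0, 7, 2, 1, 4, 5, 6, 3]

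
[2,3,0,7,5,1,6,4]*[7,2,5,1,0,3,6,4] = [5,1,7,4,3,2,6,0]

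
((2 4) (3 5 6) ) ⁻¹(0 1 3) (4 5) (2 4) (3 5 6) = (0 1 5) (2 6) 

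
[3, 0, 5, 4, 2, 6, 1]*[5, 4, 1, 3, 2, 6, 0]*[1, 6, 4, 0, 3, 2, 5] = [0, 2, 5, 4, 6, 1, 3]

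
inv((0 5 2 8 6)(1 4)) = (0 6 8 2 5)(1 4)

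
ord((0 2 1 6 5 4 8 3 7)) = 9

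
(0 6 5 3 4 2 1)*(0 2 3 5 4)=(0 6 4 3)(1 2)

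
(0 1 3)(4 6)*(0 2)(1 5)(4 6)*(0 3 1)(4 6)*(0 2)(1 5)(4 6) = (0 1 5 2 3)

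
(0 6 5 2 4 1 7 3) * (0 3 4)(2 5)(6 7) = (0 7 4 1 6 2)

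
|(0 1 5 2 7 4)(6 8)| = 6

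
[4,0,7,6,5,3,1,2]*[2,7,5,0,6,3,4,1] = [6,2,1,4,3,0,7,5]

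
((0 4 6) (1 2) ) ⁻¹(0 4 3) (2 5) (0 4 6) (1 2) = (1 5) (3 4 6) 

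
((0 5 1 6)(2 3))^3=(0 6 1 5)(2 3)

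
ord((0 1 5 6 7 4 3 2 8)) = 9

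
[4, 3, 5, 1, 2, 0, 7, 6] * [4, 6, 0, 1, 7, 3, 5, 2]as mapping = [0→7, 1→1, 2→3, 3→6, 4→0, 5→4, 6→2, 7→5]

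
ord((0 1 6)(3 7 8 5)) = 12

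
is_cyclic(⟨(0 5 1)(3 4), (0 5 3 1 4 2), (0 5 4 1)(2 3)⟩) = no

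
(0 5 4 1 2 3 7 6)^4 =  (0 2)(1 6)(3 5)(4 7)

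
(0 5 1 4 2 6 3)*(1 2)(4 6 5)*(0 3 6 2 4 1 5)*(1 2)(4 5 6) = (0 2)(4 6)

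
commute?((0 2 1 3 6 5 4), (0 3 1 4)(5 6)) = no:(0 2 1 3 6 5 4)*(0 3 1 4)(5 6) = (0 2 4 3 5), (0 3 1 4)(5 6)*(0 2 1 3 6 5 4) = (0 6 4 2 1)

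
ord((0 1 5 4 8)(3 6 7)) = 15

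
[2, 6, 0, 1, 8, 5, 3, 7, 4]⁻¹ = [2, 3, 0, 6, 8, 5, 1, 7, 4]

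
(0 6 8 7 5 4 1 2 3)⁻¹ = (0 3 2 1 4 5 7 8 6)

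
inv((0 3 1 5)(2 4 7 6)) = (0 5 1 3)(2 6 7 4)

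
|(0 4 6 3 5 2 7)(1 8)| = 14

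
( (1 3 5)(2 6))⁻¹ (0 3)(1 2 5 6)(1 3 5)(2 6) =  (0 5)(1 2 3 6)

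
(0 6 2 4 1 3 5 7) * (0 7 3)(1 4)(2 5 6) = (0 2 1)(3 6 5)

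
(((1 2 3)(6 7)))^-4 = (1 3 2)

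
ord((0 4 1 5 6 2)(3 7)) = 6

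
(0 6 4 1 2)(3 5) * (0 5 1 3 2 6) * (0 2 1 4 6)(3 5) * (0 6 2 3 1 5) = (0 3 4)(1 6 2)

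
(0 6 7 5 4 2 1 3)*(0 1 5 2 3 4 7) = (0 6)(1 4 3)(2 5 7)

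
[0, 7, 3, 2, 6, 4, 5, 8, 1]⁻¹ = [0, 8, 3, 2, 5, 6, 4, 1, 7]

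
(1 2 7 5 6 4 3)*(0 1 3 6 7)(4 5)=(0 1 2)(4 6 5 7)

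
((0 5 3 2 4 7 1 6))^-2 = (0 1 4 3)(2 5 6 7)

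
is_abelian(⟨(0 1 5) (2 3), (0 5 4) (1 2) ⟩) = no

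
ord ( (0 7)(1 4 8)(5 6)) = 6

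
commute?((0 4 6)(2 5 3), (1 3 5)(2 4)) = no:(0 4 6)(2 5 3)*(1 3 5)(2 4) = (0 2 1 3 4 6), (1 3 5)(2 4)*(0 4 6)(2 5 3) = (0 4 5 1 2 6)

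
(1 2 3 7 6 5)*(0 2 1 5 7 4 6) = (0 2 3 4 6 7)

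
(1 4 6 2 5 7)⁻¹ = (1 7 5 2 6 4)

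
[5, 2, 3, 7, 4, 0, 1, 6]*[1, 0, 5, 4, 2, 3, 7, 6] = [3, 5, 4, 6, 2, 1, 0, 7]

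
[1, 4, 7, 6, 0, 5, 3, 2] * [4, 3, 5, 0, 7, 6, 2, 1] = [3, 7, 1, 2, 4, 6, 0, 5]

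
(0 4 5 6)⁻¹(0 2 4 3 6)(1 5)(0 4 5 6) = (0 4 2 5 3)(1 6)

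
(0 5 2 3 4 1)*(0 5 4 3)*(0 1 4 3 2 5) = (0 3 2 1)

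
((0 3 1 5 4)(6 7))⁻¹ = (0 4 5 1 3)(6 7)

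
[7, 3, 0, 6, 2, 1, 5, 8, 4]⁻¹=[2, 5, 4, 1, 8, 6, 3, 0, 7]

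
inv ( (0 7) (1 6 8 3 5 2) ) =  (0 7) (1 2 5 3 8 6) 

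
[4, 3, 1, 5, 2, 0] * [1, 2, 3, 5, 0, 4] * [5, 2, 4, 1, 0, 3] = [5, 3, 4, 0, 1, 2]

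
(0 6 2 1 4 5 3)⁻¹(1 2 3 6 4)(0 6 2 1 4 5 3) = (0 2 5 4 1)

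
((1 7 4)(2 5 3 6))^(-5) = (1 7 4)(2 6 3 5)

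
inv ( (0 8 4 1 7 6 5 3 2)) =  (0 2 3 5 6 7 1 4 8)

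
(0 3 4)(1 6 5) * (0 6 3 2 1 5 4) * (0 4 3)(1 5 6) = (0 2 5 6 3 4 1)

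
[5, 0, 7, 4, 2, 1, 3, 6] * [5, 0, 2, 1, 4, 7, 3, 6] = [7, 5, 6, 4, 2, 0, 1, 3]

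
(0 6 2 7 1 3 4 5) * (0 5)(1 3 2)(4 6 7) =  (0 7 3 6 1 2 4)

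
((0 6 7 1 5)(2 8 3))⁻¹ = (0 5 1 7 6)(2 3 8)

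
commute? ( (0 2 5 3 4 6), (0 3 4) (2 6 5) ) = no: (0 2 5 3 4 6)*(0 3 4) (2 6 5) = (0 6 3) (4 5), (0 3 4) (2 6 5)*(0 2 5 3 4 6) = (0 4 2) (3 6) 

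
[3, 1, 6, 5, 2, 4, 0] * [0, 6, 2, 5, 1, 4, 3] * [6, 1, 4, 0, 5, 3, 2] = [3, 2, 0, 5, 4, 1, 6]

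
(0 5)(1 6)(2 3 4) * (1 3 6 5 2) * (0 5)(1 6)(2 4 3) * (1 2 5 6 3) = (0 4 3 1)(5 6)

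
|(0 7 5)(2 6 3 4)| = 12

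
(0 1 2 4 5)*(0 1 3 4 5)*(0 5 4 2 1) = (0 3 2 4 5)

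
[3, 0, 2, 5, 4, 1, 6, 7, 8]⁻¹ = [1, 5, 2, 0, 4, 3, 6, 7, 8]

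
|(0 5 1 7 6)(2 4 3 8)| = 20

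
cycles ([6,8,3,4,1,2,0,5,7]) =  (0 6)(1 8 7 5 2 3 4)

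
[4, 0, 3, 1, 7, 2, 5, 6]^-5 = [6, 7, 0, 4, 5, 1, 3, 2]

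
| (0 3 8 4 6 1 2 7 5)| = 9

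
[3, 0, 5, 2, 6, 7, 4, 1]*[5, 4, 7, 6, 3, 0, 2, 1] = [6, 5, 0, 7, 2, 1, 3, 4]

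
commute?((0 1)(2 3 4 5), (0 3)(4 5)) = no:(0 1)(2 3 4 5)*(0 3)(4 5) = (0 1 3 5 2), (0 3)(4 5)*(0 1)(2 3 4 5) = (0 4 2 3 1)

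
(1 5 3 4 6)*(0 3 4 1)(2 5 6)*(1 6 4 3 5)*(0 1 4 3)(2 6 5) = (0 2 4 6 1 3 5)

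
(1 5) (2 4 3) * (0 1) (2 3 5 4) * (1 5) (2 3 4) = (0 5) (1 2 3 4) 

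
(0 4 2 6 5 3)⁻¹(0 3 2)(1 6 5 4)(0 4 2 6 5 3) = (0 6 4)(1 5 3 2)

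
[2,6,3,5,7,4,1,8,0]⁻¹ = [8,6,0,2,5,3,1,4,7]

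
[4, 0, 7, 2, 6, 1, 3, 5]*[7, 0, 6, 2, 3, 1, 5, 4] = [3, 7, 4, 6, 5, 0, 2, 1]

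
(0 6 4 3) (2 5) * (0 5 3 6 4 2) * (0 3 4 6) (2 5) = (0 6 5 3 2 4) 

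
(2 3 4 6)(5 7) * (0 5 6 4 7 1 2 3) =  (0 5 1 2)(3 7 6)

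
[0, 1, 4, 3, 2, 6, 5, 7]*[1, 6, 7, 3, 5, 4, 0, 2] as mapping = [0→1, 1→6, 2→5, 3→3, 4→7, 5→0, 6→4, 7→2] 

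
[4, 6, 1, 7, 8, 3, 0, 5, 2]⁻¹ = [6, 2, 8, 5, 0, 7, 1, 3, 4]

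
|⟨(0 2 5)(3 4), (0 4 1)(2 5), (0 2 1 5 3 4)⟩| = 720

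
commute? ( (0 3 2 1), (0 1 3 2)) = no: (0 3 2 1) * (0 1 3 2) = (0 2 3), (0 1 3 2) * (0 3 2 1) = (1 2 3)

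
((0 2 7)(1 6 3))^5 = (0 7 2)(1 3 6)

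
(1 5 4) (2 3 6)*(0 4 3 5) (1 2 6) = (0 4 2 5 3 1) 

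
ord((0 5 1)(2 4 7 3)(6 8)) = 12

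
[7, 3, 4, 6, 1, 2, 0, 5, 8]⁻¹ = [6, 4, 5, 1, 2, 7, 3, 0, 8]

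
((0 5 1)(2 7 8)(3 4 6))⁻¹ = (0 1 5)(2 8 7)(3 6 4)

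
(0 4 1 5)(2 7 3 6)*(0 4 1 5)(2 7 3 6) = (0 1)(2 3)(4 5)(6 7)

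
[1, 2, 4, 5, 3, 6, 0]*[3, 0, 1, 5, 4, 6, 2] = [0, 1, 4, 6, 5, 2, 3]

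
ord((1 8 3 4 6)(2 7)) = 10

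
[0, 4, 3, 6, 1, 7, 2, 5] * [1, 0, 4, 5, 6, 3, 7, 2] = [1, 6, 5, 7, 0, 2, 4, 3]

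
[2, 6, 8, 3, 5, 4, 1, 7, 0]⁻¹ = [8, 6, 0, 3, 5, 4, 1, 7, 2]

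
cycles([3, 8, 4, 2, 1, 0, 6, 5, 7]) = (0 3 2 4 1 8 7 5)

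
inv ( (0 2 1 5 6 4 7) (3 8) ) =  (0 7 4 6 5 1 2) (3 8) 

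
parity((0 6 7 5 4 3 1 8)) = odd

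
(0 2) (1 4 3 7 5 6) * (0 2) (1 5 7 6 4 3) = (1 3 6 5 4) 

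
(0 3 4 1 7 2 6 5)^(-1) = (0 5 6 2 7 1 4 3)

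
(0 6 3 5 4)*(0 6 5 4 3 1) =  (0 5 3 4 6 1)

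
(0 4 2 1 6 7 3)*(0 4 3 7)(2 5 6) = (0 3 4 5 6)(1 2)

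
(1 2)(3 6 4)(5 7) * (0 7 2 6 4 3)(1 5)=(0 7 1 6 3 4)(2 5)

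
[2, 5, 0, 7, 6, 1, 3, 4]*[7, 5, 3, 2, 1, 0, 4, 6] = [3, 0, 7, 6, 4, 5, 2, 1]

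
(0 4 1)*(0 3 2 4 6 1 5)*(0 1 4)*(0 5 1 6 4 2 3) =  (0 4 1)(2 5 6)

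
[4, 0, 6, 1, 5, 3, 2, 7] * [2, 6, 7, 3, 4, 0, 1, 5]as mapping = [0→4, 1→2, 2→1, 3→6, 4→0, 5→3, 6→7, 7→5]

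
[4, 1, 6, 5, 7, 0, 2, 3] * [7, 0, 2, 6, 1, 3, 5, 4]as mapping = [0→1, 1→0, 2→5, 3→3, 4→4, 5→7, 6→2, 7→6]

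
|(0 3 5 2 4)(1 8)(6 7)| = 10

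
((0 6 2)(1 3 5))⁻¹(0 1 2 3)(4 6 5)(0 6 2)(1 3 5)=(0 5 6 3)(1 4 2)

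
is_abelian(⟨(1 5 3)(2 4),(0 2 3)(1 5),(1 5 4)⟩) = no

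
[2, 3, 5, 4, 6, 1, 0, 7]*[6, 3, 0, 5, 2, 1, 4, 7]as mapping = [0→0, 1→5, 2→1, 3→2, 4→4, 5→3, 6→6, 7→7]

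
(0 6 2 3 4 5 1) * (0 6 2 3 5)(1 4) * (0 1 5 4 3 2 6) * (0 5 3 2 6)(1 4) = (1 5 2)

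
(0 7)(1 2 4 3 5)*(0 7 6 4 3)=(0 6 4)(1 2 3 5)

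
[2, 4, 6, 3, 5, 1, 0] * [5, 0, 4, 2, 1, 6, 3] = [4, 1, 3, 2, 6, 0, 5]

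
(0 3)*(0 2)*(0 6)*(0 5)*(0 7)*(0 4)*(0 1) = (0 3 2 6 5 7 4 1)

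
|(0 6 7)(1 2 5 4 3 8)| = 6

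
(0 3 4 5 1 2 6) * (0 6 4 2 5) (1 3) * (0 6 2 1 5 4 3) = (0 5) (1 4 6 2 3) 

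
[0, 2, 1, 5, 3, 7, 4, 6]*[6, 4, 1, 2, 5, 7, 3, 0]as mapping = [0→6, 1→1, 2→4, 3→7, 4→2, 5→0, 6→5, 7→3]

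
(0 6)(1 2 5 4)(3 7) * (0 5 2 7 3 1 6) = (1 7)(4 6 5)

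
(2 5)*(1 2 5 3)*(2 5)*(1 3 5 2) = (1 2 5)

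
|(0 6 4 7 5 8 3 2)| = 8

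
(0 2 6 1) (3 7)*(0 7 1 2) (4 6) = (1 7 3) (2 4 6) 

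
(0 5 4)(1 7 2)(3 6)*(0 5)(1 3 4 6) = (1 7 2 3)(4 5 6)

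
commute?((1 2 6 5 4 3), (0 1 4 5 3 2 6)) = no:(1 2 6 5 4 3)*(0 1 4 5 3 2 6) = (0 1 6 3 4 2), (0 1 4 5 3 2 6)*(1 2 6 5 4 3) = (0 2 5 1 3 6)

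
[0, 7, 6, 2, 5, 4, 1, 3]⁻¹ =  [0, 6, 3, 7, 5, 4, 2, 1]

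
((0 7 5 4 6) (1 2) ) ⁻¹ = (0 6 4 5 7) (1 2) 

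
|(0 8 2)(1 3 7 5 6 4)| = 6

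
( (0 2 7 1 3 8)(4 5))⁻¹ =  (0 8 3 1 7 2)(4 5)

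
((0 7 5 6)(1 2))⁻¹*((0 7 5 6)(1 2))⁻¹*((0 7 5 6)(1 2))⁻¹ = (0 7 5 6)(1 2)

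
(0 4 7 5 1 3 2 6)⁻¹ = (0 6 2 3 1 5 7 4)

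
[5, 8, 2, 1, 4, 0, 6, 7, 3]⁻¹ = [5, 3, 2, 8, 4, 0, 6, 7, 1]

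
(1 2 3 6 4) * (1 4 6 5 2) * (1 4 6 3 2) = (1 4 6 3 5)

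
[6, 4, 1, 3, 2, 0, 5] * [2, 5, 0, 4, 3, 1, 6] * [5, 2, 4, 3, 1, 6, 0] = [0, 3, 6, 1, 5, 4, 2]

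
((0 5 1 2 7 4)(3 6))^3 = (0 2)(1 4)(3 6)(5 7)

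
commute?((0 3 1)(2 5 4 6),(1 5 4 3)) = no:(0 3 1)(2 5 4 6)*(1 5 4 3) = (0 1)(2 4 6)(3 5),(1 5 4 3)*(0 3 1)(2 5 4 6) = (0 3)(1 4)(2 5 6)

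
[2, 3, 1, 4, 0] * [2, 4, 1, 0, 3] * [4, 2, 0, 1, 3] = [2, 4, 3, 1, 0]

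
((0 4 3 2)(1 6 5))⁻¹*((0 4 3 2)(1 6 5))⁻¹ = (0 3)(1 6 5)(2 4)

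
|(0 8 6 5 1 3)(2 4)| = 6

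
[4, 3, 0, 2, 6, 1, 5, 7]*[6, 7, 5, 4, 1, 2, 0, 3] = [1, 4, 6, 5, 0, 7, 2, 3]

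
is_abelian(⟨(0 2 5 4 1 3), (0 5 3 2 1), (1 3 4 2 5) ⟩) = no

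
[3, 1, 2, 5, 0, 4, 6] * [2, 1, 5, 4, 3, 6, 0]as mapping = [0→4, 1→1, 2→5, 3→6, 4→2, 5→3, 6→0]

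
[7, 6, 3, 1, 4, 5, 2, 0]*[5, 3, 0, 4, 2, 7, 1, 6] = [6, 1, 4, 3, 2, 7, 0, 5]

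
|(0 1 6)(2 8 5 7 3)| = 15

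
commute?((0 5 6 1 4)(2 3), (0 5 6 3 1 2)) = no:(0 5 6 1 4)(2 3) * (0 5 6 3 1 2) = (0 6 2 1 4 5 3), (0 5 6 3 1 2) * (0 5 6 1 4)(2 3) = (0 6 2 5 1 3 4)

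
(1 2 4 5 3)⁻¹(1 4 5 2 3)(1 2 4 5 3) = (1 2 5 3 4)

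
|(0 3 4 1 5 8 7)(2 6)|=14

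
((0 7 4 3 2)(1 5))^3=(0 3 7 2 4)(1 5)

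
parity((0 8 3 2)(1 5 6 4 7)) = odd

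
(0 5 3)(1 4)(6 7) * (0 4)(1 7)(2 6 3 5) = (0 2 6 1)(3 4 7)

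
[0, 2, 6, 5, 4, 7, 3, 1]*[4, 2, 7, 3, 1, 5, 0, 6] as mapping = [0→4, 1→7, 2→0, 3→5, 4→1, 5→6, 6→3, 7→2] 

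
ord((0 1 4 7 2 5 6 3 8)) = 9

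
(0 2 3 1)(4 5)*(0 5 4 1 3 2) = (1 5)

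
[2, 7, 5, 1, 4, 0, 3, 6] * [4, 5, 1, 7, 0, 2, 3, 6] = [1, 6, 2, 5, 0, 4, 7, 3]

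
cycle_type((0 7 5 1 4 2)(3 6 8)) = 3.6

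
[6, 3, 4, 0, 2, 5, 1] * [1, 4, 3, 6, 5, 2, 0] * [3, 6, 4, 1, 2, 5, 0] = [3, 0, 5, 6, 1, 4, 2]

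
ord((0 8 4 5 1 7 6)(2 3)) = 14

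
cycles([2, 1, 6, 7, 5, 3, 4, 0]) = (0 2 6 4 5 3 7)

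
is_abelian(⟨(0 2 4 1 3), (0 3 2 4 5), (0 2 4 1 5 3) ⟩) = no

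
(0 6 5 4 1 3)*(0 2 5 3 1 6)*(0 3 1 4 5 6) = (0 3 2 6 1 4)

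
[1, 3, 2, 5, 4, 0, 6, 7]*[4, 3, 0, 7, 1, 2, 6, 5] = [3, 7, 0, 2, 1, 4, 6, 5]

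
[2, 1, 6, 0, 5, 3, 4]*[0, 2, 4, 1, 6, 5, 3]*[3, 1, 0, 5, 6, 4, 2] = [6, 0, 5, 3, 4, 1, 2]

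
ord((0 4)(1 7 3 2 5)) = 10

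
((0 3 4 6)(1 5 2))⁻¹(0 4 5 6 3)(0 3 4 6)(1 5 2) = (0 4 3 6 2)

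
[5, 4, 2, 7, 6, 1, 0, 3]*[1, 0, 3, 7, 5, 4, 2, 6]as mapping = [0→4, 1→5, 2→3, 3→6, 4→2, 5→0, 6→1, 7→7]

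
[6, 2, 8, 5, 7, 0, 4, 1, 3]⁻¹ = [5, 7, 1, 8, 6, 3, 0, 4, 2]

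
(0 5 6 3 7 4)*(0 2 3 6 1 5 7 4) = (0 7)(1 5)(2 3 4)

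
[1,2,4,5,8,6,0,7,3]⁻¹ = [6,0,1,8,2,3,5,7,4]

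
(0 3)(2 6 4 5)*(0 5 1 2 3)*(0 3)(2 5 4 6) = (0 3 4 1 5)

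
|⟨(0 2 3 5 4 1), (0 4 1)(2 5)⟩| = 720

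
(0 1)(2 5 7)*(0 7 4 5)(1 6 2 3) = (0 6 2)(1 7 3)(4 5)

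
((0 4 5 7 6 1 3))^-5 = (0 5 6 3 4 7 1)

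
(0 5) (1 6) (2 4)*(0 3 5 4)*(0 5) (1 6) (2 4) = (0 2 5 3) 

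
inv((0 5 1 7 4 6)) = (0 6 4 7 1 5)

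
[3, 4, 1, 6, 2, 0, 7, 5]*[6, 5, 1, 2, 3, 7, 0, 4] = [2, 3, 5, 0, 1, 6, 4, 7]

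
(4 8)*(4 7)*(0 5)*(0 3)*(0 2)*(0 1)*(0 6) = (0 5 3 2 1 6)(4 8 7)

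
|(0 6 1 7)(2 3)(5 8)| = 4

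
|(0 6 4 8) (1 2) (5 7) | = 4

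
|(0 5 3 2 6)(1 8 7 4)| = 20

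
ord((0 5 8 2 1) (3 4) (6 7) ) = 10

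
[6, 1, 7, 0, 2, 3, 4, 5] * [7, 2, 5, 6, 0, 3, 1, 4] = [1, 2, 4, 7, 5, 6, 0, 3] 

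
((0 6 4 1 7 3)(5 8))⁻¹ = (0 3 7 1 4 6)(5 8)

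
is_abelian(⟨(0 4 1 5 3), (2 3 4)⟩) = no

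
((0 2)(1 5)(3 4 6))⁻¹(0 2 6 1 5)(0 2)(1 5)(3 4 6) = (0 3 5 1 2)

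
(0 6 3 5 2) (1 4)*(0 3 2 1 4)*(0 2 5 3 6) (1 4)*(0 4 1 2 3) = (0 4 2 6 5 1 3) 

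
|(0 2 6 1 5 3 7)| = 7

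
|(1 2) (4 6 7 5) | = 4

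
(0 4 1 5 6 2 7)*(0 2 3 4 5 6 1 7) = (0 5 1 6 3 4 7 2) 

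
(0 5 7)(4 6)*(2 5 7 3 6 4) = (0 7)(2 5 3 6)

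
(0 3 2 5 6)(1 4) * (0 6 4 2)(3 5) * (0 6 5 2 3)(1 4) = (0 2)(1 3 6 5)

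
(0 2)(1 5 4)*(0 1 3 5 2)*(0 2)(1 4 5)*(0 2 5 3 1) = (0 5 3)(1 2 4)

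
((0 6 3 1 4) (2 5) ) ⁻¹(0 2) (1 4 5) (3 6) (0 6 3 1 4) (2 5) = (0 2 4) (1 3) (5 6) 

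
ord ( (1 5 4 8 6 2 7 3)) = 8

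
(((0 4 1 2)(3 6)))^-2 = (0 1)(2 4)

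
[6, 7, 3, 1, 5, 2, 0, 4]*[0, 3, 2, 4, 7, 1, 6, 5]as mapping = [0→6, 1→5, 2→4, 3→3, 4→1, 5→2, 6→0, 7→7]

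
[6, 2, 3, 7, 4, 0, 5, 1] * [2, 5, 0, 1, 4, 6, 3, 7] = [3, 0, 1, 7, 4, 2, 6, 5]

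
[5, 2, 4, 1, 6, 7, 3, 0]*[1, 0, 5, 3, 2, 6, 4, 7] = [6, 5, 2, 0, 4, 7, 3, 1]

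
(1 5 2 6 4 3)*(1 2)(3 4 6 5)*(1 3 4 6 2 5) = (1 4 6 2)(3 5)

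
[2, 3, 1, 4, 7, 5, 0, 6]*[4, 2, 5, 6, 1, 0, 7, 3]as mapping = [0→5, 1→6, 2→2, 3→1, 4→3, 5→0, 6→4, 7→7]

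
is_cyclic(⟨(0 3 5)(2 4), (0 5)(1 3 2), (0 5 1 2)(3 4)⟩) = no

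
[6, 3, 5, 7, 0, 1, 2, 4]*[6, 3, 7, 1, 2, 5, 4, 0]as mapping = [0→4, 1→1, 2→5, 3→0, 4→6, 5→3, 6→7, 7→2]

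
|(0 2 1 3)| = 4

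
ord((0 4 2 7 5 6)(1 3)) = 6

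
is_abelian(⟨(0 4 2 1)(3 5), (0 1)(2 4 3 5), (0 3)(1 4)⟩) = no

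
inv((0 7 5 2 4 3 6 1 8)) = (0 8 1 6 3 4 2 5 7)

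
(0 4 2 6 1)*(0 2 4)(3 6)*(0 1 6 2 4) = (0 1 4)(2 3)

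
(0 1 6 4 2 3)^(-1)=(0 3 2 4 6 1)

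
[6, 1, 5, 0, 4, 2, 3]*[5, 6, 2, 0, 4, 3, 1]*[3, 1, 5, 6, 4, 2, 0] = [1, 0, 6, 2, 4, 5, 3]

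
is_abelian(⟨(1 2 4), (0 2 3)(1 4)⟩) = no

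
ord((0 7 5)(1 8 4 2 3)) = 15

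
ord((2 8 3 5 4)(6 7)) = 10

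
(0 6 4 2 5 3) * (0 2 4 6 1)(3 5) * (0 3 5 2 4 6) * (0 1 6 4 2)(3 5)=(0 6 1 5)(2 3)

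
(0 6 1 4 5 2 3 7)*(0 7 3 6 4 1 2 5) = (0 4)(2 6)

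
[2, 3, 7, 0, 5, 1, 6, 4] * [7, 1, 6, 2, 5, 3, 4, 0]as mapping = [0→6, 1→2, 2→0, 3→7, 4→3, 5→1, 6→4, 7→5]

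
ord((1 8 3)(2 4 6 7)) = 12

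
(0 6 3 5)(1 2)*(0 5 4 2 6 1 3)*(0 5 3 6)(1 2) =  (0 2 6 5 3 4 1)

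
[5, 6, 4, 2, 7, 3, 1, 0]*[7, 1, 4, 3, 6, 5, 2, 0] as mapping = [0→5, 1→2, 2→6, 3→4, 4→0, 5→3, 6→1, 7→7] 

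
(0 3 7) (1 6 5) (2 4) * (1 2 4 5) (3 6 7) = (0 6 1 7) (2 5) 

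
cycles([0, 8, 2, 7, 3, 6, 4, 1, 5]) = (1 8 5 6 4 3 7)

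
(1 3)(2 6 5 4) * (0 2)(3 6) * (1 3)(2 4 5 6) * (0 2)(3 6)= (0 4 2 1)(3 6)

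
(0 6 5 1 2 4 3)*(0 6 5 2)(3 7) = (0 5 1)(2 4 7 3 6)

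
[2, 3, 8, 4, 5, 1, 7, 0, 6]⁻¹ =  [7, 5, 0, 1, 3, 4, 8, 6, 2]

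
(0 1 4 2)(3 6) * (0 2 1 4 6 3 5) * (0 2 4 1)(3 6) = (0 1 3 6 5 2 4)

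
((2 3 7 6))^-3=(2 3 7 6)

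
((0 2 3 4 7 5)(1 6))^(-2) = (0 7 3)(2 5 4)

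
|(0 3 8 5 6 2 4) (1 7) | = 14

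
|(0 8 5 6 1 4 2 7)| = 8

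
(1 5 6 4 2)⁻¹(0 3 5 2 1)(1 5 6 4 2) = (0 3 6 1 5)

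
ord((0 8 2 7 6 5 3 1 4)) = 9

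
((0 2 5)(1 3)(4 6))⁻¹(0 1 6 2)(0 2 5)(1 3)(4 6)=(2 3 4 5)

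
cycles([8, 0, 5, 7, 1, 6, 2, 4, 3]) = (0 8 3 7 4 1)(2 5 6)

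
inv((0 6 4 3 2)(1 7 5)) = (0 2 3 4 6)(1 5 7)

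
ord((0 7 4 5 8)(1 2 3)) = 15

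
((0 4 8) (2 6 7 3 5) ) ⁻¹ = (0 8 4) (2 5 3 7 6) 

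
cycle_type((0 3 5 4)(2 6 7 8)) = 4^2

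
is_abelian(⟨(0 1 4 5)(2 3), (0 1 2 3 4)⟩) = no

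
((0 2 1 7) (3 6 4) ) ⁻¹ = (0 7 1 2) (3 4 6) 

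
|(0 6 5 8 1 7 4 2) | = 8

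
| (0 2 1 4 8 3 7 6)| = 8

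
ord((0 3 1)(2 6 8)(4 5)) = 6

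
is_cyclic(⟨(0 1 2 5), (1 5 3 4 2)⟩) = no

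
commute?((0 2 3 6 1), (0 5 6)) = no:(0 2 3 6 1)*(0 5 6) = (0 2 3)(1 5 6), (0 5 6)*(0 2 3 6 1) = (0 5 1)(2 3 6)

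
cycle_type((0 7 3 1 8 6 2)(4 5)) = 2.7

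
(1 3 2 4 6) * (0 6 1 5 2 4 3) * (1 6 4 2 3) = (0 4 6 5 3 2 1)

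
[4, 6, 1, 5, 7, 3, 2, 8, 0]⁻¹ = [8, 2, 6, 5, 0, 3, 1, 4, 7]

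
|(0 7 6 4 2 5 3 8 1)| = 9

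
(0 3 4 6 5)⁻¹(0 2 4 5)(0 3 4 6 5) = (0 3 2 6)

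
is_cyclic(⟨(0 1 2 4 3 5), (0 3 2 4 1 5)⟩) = no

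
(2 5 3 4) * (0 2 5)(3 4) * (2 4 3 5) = (0 4 2)(3 5)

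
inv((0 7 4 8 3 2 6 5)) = (0 5 6 2 3 8 4 7)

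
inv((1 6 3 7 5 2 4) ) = (1 4 2 5 7 3 6) 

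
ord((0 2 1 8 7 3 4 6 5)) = 9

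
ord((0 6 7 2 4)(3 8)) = 10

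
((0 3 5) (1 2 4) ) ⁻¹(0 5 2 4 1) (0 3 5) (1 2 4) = (0 4 1 2 3) 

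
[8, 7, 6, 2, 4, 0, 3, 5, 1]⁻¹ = [5, 8, 3, 6, 4, 7, 2, 1, 0]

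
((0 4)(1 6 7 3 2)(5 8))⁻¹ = (0 4)(1 2 3 7 6)(5 8)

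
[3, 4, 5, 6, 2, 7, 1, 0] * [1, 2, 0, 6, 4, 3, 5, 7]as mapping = [0→6, 1→4, 2→3, 3→5, 4→0, 5→7, 6→2, 7→1]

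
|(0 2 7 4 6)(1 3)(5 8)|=10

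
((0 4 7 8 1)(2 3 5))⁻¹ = (0 1 8 7 4)(2 5 3)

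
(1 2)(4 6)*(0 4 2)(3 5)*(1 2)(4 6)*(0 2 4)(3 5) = (0 6 1 2 4)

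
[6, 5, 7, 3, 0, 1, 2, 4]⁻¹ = [4, 5, 6, 3, 7, 1, 0, 2]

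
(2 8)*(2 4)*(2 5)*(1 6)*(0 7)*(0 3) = (0 7 3)(1 6)(2 8 4 5)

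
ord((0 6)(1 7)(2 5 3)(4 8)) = 6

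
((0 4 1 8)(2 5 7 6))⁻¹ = (0 8 1 4)(2 6 7 5)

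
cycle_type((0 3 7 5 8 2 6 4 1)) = 9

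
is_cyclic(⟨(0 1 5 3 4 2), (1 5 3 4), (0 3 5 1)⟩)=no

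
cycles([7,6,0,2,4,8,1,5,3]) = (0 7 5 8 3 2)(1 6)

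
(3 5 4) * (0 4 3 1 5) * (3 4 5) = (0 5 4 1 3)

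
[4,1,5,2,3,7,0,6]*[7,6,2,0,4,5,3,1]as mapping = [0→4,1→6,2→5,3→2,4→0,5→1,6→7,7→3]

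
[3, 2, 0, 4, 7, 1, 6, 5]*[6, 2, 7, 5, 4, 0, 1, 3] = [5, 7, 6, 4, 3, 2, 1, 0]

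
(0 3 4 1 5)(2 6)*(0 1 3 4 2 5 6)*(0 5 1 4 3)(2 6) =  (0 3 6 1 2 5 4)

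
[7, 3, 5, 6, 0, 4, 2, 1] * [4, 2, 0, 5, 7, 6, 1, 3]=[3, 5, 6, 1, 4, 7, 0, 2]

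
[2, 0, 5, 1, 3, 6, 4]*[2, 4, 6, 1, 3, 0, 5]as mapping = [0→6, 1→2, 2→0, 3→4, 4→1, 5→5, 6→3]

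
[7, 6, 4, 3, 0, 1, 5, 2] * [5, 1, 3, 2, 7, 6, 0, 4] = [4, 0, 7, 2, 5, 1, 6, 3]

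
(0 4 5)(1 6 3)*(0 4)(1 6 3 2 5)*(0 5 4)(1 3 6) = (0 5)(1 6 2 4 3)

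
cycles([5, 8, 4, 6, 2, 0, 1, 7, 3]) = (0 5)(1 8 3 6)(2 4)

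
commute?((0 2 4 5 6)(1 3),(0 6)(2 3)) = no:(0 2 4 5 6)(1 3) * (0 6)(2 3) = (0 3 1 2 4 5),(0 6)(2 3) * (0 2 4 5 6)(1 3) = (1 3 4 5 6 2)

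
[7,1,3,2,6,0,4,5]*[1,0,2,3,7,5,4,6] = [6,0,3,2,4,1,7,5]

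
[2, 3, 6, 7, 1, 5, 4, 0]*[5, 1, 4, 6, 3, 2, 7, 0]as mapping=[0→4, 1→6, 2→7, 3→0, 4→1, 5→2, 6→3, 7→5]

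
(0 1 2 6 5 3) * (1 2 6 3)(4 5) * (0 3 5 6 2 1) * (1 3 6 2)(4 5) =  (0 3 6 5)(2 4)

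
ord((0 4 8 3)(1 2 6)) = 12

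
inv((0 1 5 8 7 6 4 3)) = (0 3 4 6 7 8 5 1)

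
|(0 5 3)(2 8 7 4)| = 12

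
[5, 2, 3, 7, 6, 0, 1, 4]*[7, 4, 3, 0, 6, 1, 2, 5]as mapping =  [0→1, 1→3, 2→0, 3→5, 4→2, 5→7, 6→4, 7→6]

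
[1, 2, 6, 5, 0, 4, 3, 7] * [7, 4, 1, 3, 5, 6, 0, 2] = [4, 1, 0, 6, 7, 5, 3, 2]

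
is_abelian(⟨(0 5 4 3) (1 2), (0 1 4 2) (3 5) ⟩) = no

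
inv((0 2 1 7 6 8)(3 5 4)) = (0 8 6 7 1 2)(3 4 5)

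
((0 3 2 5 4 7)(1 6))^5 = (0 7 4 5 2 3)(1 6)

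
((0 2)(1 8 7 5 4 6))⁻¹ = (0 2)(1 6 4 5 7 8)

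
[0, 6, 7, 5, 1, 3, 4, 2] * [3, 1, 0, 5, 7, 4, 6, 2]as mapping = [0→3, 1→6, 2→2, 3→4, 4→1, 5→5, 6→7, 7→0]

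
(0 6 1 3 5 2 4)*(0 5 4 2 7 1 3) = (0 6 3 4 5 7 1)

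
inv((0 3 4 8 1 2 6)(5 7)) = (0 6 2 1 8 4 3)(5 7)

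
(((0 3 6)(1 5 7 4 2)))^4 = (0 3 6)(1 2 4 7 5)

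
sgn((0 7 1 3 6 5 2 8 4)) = 1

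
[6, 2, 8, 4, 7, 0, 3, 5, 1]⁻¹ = [5, 8, 1, 6, 3, 7, 0, 4, 2]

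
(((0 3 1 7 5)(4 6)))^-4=(0 3 1 7 5)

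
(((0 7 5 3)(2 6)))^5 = (0 7 5 3)(2 6)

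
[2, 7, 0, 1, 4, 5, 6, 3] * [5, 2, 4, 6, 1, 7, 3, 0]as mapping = [0→4, 1→0, 2→5, 3→2, 4→1, 5→7, 6→3, 7→6]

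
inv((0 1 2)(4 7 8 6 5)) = (0 2 1)(4 5 6 8 7)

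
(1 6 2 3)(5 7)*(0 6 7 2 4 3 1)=(0 6 4 3)(1 7 5 2)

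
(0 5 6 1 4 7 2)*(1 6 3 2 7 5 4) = (0 4 5 3 2)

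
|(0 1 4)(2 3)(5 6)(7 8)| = 6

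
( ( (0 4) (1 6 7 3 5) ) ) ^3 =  (0 4) (1 3 6 5 7) 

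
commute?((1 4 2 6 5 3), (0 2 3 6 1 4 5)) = no:(1 4 2 6 5 3) * (0 2 3 6 1 4 5) = (0 2 1 5 6)(3 4), (0 2 3 6 1 4 5) * (1 4 2 6 5 3) = (0 6 4 3 5)(1 2)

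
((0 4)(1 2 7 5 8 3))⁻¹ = (0 4)(1 3 8 5 7 2)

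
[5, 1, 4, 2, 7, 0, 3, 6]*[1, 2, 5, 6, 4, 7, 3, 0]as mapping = [0→7, 1→2, 2→4, 3→5, 4→0, 5→1, 6→6, 7→3]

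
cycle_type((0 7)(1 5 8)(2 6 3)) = 2.3^2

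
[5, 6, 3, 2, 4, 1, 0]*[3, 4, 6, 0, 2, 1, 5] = [1, 5, 0, 6, 2, 4, 3]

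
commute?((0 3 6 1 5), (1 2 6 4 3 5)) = no:(0 3 6 1 5)*(1 2 6 4 3 5) = (0 5)(2 6)(3 4), (1 2 6 4 3 5)*(0 3 6 1 5) = (0 3)(1 2)(4 6)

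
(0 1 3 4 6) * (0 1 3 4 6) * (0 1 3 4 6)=(0 4 1 6 3)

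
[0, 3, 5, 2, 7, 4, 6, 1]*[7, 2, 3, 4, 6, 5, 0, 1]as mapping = [0→7, 1→4, 2→5, 3→3, 4→1, 5→6, 6→0, 7→2]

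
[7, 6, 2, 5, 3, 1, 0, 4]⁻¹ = [6, 5, 2, 4, 7, 3, 1, 0]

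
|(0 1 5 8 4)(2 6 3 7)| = 20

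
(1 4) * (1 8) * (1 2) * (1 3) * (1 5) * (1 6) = (1 4 8 2 3 5 6)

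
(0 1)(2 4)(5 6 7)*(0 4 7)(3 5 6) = (0 1 4 2 7 6)(3 5)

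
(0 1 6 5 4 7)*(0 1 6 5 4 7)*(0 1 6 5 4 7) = (0 5)(1 4)(6 7)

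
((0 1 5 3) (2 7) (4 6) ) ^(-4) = () 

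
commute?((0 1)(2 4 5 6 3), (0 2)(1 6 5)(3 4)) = no:(0 1)(2 4 5 6 3) * (0 2)(1 6 5)(3 4) = (0 6 4 1 2 3), (0 2)(1 6 5)(3 4) * (0 1)(2 4 5 6 3) = (0 4 2 1 3 5)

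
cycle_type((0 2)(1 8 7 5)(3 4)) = 2^2.4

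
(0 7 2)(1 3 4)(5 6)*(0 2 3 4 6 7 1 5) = (0 1 4 5 7 3 6)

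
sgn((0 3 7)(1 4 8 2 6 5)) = -1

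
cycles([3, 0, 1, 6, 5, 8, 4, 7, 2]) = (0 3 6 4 5 8 2 1)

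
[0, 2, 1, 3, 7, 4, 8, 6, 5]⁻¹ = [0, 2, 1, 3, 5, 8, 7, 4, 6]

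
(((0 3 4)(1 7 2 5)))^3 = (1 5 2 7)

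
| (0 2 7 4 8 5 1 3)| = 8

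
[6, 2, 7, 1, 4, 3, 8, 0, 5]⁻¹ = [7, 3, 1, 5, 4, 8, 0, 2, 6]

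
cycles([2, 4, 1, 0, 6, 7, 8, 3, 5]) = (0 2 1 4 6 8 5 7 3)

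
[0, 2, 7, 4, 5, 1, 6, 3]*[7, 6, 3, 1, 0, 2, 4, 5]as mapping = [0→7, 1→3, 2→5, 3→0, 4→2, 5→6, 6→4, 7→1]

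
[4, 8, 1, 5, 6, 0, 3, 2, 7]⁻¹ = [5, 2, 7, 6, 0, 3, 4, 8, 1]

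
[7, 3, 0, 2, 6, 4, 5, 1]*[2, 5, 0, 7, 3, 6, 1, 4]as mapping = [0→4, 1→7, 2→2, 3→0, 4→1, 5→3, 6→6, 7→5]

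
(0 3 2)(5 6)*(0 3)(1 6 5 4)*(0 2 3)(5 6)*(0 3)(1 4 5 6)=(0 2 3)(1 6 5)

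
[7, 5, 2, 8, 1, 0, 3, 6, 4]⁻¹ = [5, 4, 2, 6, 8, 1, 7, 0, 3]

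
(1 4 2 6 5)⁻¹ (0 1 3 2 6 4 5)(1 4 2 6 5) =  (0 4 3 6 5 2 1)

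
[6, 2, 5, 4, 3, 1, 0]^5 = [6, 5, 1, 4, 3, 2, 0]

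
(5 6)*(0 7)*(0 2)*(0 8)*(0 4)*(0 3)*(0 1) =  (0 7 2 8 4 3 1)(5 6)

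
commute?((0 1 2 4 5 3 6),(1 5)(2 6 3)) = no:(0 1 2 4 5 3 6) * (1 5)(2 6 3) = (0 5 2 4 1 6),(1 5)(2 6 3) * (0 1 2 4 5 3 6) = (0 1 3 4 5 2)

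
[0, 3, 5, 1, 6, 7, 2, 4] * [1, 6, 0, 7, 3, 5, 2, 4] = [1, 7, 5, 6, 2, 4, 0, 3]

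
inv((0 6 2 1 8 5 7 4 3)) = (0 3 4 7 5 8 1 2 6)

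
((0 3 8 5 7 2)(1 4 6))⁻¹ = (0 2 7 5 8 3)(1 6 4)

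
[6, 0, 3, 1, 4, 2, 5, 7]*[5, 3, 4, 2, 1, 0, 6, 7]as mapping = [0→6, 1→5, 2→2, 3→3, 4→1, 5→4, 6→0, 7→7]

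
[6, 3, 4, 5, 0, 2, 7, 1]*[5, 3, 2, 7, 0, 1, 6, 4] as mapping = [0→6, 1→7, 2→0, 3→1, 4→5, 5→2, 6→4, 7→3] 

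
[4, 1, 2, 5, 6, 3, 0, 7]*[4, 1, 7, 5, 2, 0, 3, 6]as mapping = [0→2, 1→1, 2→7, 3→0, 4→3, 5→5, 6→4, 7→6]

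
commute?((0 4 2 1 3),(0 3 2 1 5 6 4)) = no:(0 4 2 1 3)*(0 3 2 1 5 6 4) = (1 2 5 6 4),(0 3 2 1 5 6 4)*(0 4 2 1 3) = (1 5 6 2 3)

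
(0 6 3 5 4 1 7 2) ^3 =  (0 5 7 6 4 2 3 1) 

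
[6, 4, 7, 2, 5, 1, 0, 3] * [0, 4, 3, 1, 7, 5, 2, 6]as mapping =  [0→2, 1→7, 2→6, 3→3, 4→5, 5→4, 6→0, 7→1]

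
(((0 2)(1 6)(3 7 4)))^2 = (3 4 7)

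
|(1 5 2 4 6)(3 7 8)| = 15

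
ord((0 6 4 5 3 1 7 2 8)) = 9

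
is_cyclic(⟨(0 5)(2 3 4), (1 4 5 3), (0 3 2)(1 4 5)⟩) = no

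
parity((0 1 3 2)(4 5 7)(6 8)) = even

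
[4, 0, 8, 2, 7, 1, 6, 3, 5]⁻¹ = [1, 5, 3, 7, 0, 8, 6, 4, 2]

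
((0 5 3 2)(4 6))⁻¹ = (0 2 3 5)(4 6)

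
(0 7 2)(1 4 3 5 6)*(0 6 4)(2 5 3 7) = (0 2 6 1)(4 7 5)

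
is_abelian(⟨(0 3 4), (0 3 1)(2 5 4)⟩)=no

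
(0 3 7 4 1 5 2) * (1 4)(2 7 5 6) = (0 3 5 7 1 6 2)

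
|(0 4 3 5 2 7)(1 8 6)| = 6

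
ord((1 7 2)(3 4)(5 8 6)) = 6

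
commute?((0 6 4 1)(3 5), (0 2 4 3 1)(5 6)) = no:(0 6 4 1)(3 5) * (0 2 4 3 1)(5 6) = (0 5 1 2 4)(3 6), (0 2 4 3 1)(5 6) * (0 6 4 1)(3 5) = (0 2 1 6 3)(4 5)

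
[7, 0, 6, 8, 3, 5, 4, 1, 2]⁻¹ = [1, 7, 8, 4, 6, 5, 2, 0, 3]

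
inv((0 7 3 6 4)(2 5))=(0 4 6 3 7)(2 5)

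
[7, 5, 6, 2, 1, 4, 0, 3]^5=[0, 4, 2, 3, 5, 1, 6, 7]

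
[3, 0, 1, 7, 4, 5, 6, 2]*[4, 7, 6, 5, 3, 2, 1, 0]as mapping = [0→5, 1→4, 2→7, 3→0, 4→3, 5→2, 6→1, 7→6]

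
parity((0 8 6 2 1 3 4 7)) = odd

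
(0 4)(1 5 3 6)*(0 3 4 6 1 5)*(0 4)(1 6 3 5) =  (0 3 6 1 4 5)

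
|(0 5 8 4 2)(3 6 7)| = 15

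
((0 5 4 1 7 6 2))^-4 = (0 1 2 4 6 5 7)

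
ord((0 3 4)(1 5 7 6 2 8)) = 6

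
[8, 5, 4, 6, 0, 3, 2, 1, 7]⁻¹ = [4, 7, 6, 5, 2, 1, 3, 8, 0]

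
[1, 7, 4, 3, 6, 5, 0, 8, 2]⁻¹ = [6, 0, 8, 3, 2, 5, 4, 1, 7]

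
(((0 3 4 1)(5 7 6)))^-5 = (0 1 4 3)(5 7 6)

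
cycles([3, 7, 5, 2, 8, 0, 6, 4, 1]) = (0 3 2 5)(1 7 4 8)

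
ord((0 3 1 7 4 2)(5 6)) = 6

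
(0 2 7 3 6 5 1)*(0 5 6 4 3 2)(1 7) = (1 5 7 2)(3 4)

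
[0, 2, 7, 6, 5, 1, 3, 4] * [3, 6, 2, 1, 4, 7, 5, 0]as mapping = [0→3, 1→2, 2→0, 3→5, 4→7, 5→6, 6→1, 7→4]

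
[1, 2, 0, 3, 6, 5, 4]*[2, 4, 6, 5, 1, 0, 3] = [4, 6, 2, 5, 3, 0, 1]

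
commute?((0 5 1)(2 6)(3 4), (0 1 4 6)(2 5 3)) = no:(0 5 1)(2 6)(3 4) * (0 1 4 6)(2 5 3) = (0 3 6 5 4 2), (0 1 4 6)(2 5 3) * (0 5 1)(2 6)(3 4) = (1 3 6 5 4 2)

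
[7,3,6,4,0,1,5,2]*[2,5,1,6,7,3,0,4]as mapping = [0→4,1→6,2→0,3→7,4→2,5→5,6→3,7→1]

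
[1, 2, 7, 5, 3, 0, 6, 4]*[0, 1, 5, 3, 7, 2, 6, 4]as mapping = [0→1, 1→5, 2→4, 3→2, 4→3, 5→0, 6→6, 7→7]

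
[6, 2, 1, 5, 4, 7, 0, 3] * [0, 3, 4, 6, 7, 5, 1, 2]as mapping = [0→1, 1→4, 2→3, 3→5, 4→7, 5→2, 6→0, 7→6]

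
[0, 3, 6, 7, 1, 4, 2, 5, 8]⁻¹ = [0, 4, 6, 1, 5, 7, 2, 3, 8]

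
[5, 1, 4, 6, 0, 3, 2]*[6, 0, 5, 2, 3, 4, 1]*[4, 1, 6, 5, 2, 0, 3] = [2, 4, 5, 1, 3, 6, 0]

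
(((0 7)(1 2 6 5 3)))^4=(1 3 5 6 2)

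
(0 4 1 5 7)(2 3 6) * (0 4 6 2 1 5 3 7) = (0 6 1 3 2 7 4 5)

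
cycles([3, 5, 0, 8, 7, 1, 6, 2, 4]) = (0 3 8 4 7 2)(1 5)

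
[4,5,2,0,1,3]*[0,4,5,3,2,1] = [2,1,5,0,4,3]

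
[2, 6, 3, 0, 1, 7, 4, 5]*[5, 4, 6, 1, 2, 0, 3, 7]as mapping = [0→6, 1→3, 2→1, 3→5, 4→4, 5→7, 6→2, 7→0]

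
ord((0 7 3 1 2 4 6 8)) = 8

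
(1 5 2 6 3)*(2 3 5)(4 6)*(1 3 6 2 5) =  (1 5 6)(2 4)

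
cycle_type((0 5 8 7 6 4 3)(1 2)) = 2.7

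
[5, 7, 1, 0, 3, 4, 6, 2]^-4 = [0, 2, 7, 3, 4, 5, 6, 1]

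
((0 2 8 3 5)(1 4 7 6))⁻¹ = (0 5 3 8 2)(1 6 7 4)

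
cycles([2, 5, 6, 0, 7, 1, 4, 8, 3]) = (0 2 6 4 7 8 3)(1 5)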